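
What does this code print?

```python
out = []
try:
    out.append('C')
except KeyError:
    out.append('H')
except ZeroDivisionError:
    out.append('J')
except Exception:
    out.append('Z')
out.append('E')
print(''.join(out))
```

Execution trace: 'C' (try body, no exception) → 'E' (after the try/except). Output: CE

Answer: CE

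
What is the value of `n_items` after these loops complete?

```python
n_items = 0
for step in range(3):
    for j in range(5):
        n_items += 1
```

3 * 5 = 15
`n_items` takes the values: 0 → 1 → 2 → 3 → 4 → 5 → 6 → 7 → 8 → 9 → 10 → 11 → 12 → 13 → 14 → 15

Answer: 15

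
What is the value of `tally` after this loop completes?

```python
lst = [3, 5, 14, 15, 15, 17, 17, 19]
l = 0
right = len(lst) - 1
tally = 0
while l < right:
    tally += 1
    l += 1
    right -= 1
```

Iterations until pointers meet (list length 8)
`tally` takes the values: 0 → 1 → 2 → 3 → 4

Answer: 4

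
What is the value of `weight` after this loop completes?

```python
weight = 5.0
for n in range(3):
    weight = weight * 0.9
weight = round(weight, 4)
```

Exponential decay: 5.0 * 0.9^3
`weight` takes the values: 5.0 → 4.5 → 4.05 → 3.645

Answer: 3.645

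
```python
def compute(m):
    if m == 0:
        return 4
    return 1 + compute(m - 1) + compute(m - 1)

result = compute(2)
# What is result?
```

compute(m) = 1 + 2·compute(m-1), compute(0)=4. Closed form: (4+1)·2^2 - 1 = 19.

Answer: 19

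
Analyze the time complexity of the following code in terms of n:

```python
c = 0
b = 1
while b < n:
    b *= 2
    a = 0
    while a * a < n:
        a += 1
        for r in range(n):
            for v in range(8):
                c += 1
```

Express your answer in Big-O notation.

Each loop level contributes: log n × √n × n × 1. Multiplying the contributions gives O(n√n log n).

Answer: O(n√n log n)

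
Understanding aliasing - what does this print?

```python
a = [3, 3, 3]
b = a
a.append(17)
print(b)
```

Key concept: basic list aliasing.
Step by step:
`a = [3, 3, 3]` → a = [3, 3, 3]
`b = a` → b = [3, 3, 3] (same object as a)
`a.append(17)` → a = [3, 3, 3, 17] (same object as b); b = [3, 3, 3, 17] (same object as a)
`print(b)` → prints [3, 3, 3, 17]

Answer: [3, 3, 3, 17]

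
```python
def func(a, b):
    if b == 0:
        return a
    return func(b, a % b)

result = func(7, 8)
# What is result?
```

func(7, 8) -> func(8, 7) -> func(7, 1) -> func(1, 0) -> 1

Answer: 1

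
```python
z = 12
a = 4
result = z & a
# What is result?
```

Trace:
`z = 12` → z = 12
`a = 4` → a = 4
`result = z & a` → result = 4
So result = 4

Answer: 4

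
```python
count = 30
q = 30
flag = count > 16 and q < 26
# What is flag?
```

Trace:
`count = 30` → count = 30
`q = 30` → q = 30
`flag = count > 16 and q < 26` → flag = False
So flag = False

Answer: False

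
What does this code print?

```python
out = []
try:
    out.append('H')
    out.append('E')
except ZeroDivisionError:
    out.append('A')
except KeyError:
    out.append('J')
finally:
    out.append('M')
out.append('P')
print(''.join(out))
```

Execution trace: 'H' (try body) → 'E' (try body, no exception) → 'M' (finally) → 'P' (after the try/except). Output: HEMP

Answer: HEMP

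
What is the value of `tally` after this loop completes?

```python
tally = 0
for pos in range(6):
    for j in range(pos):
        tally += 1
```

Triangle number: 0+1+2+...+5
`tally` takes the values: 0 → 1 → 2 → 3 → 4 → 5 → 6 → 7 → 8 → 9 → 10 → 11 → 12 → 13 → 14 → 15

Answer: 15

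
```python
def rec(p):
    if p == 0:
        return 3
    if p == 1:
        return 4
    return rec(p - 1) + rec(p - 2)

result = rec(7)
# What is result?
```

Build up from base cases: rec(0)=3, rec(1)=4, rec(2)=7, rec(3)=11, rec(4)=18, rec(5)=29, rec(6)=47, ..., rec(7)=76

Answer: 76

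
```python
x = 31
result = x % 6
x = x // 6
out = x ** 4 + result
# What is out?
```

Trace:
`x = 31` → x = 31
`result = x % 6` → result = 1
`x = x // 6` → x = 5
`out = x ** 4 + result` → out = 626
So out = 626

Answer: 626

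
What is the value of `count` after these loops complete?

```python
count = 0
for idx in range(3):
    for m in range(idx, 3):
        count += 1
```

Upper triangle: 3 + 2 + ... + 1
`count` takes the values: 0 → 1 → 2 → 3 → 4 → 5 → 6

Answer: 6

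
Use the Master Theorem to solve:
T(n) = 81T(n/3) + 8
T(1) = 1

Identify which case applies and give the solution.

a=81, b=3, f(n)=8. log_3(81) = 4. Since c=0 < 4, Case 1 applies: T(n) = Θ(n^log_b(a)) = O(n^4).

Answer: O(n^4) - Case 1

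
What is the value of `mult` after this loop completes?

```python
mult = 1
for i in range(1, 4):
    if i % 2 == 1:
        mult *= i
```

Product of odd numbers 1 to 3
`mult` takes the values: 1 → 3

Answer: 3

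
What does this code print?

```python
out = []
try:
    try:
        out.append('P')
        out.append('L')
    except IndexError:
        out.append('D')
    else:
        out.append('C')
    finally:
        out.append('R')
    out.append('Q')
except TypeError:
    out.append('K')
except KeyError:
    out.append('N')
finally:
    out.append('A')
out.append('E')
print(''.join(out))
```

Execution trace: 'P' (inner try body) → 'L' (inner try body, no exception) → 'C' (inner else) → 'R' (inner finally) → 'Q' (try body, no exception) → 'A' (finally) → 'E' (after the try/except). Output: PLCRQAE

Answer: PLCRQAE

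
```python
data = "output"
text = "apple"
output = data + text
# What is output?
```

Trace:
`data = "output"` → data = 'output'
`text = "apple"` → text = 'apple'
`output = data + text` → output = 'outputapple'
So output = 'outputapple'

Answer: 'outputapple'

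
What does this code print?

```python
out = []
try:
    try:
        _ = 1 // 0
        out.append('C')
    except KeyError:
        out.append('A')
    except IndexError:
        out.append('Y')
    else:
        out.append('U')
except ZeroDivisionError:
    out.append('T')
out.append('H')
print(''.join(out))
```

Execution trace: 'T' (outer except ZeroDivisionError) → 'H' (after the try/except). Output: TH

Answer: TH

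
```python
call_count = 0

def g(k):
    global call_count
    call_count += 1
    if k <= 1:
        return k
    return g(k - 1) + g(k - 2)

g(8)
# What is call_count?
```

Calls(k) = 1 + Calls(k-1) + Calls(k-2); Calls(0)=Calls(1)=1. For k=8 this gives 67.

Answer: 67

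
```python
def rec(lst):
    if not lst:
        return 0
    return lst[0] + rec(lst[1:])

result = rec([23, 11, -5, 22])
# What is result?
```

23 + 11 + (-5) + 22 + 0 = 51

Answer: 51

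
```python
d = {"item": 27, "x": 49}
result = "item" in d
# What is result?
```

Trace:
`d = {"item": 27, "x": 49}` → d = {'item': 27, 'x': 49}
`result = "item" in d` → result = True
So result = True

Answer: True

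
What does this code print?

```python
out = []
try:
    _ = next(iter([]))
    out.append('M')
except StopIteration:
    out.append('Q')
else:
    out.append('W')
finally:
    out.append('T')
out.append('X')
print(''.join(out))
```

Execution trace: 'Q' (except StopIteration) → 'T' (finally) → 'X' (after the try/except). Output: QTX

Answer: QTX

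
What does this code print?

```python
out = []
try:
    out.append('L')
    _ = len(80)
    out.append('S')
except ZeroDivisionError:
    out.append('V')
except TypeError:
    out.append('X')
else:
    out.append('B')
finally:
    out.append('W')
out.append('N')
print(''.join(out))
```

Execution trace: 'L' (try body) → 'X' (except TypeError) → 'W' (finally) → 'N' (after the try/except). Output: LXWN

Answer: LXWN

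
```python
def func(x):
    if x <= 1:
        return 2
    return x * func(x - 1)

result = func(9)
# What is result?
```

func(9) = 9 * 8 * 7 * 6 * 5 * 4 * 3 * 2 * 2 = 725760

Answer: 725760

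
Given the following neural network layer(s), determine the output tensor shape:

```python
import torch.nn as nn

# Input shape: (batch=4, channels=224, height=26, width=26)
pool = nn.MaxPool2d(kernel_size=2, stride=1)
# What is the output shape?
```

Input: (4, 224, 26, 26) -> Output: (4, 224, 25, 25)

Answer: (4, 224, 25, 25)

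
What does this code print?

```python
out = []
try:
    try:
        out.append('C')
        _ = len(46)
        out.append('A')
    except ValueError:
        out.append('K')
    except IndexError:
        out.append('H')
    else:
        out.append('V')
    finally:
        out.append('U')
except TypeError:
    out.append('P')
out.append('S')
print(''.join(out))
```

Execution trace: 'C' (try body) → 'U' (finally) → 'P' (outer except TypeError) → 'S' (after the try/except). Output: CUPS

Answer: CUPS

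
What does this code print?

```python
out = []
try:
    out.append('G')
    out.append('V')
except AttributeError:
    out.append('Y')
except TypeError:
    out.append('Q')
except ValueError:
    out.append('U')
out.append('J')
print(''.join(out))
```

Execution trace: 'G' (try body) → 'V' (try body, no exception) → 'J' (after the try/except). Output: GVJ

Answer: GVJ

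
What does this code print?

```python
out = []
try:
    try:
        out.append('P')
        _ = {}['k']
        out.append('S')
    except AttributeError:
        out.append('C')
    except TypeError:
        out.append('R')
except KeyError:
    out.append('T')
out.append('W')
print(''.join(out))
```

Execution trace: 'P' (try body) → 'T' (outer except KeyError) → 'W' (after the try/except). Output: PTW

Answer: PTW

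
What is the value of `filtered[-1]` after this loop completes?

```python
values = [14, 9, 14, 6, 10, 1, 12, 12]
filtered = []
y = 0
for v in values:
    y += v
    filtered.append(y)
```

Cumulative sum ends at 78
`filtered` takes the values: [] → [14] → [14, 23] → [14, 23, 37] → [14, 23, 37, 43] → [14, 23, 37, 43, 53] → [14, 23, 37, 43, 53, 54] → [14, 23, 37, 43, 53, 54, 66] → [14, 23, 37, 43, 53, 54, 66, 78]
So `filtered[-1]` = 78

Answer: 78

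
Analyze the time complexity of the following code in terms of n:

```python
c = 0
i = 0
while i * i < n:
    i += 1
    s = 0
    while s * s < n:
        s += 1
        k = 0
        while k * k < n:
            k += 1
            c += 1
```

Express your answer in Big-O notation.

Each loop level contributes: √n × √n × √n. Multiplying the contributions gives O(n√n).

Answer: O(n√n)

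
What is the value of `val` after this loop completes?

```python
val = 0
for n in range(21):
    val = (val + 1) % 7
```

Increment mod 7, 21 times = 0
`val` takes the values: 0 → 1 → 2 → 3 → 4 → 5 → 6 → 0 → 1 → 2 → 3 → 4 → 5 → 6 → 0 → 1 → 2 → 3 → 4 → 5 → 6 → 0

Answer: 0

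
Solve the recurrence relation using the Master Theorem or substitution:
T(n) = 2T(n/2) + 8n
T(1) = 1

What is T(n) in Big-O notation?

By Master Theorem: a=2, b=2, f(n)=8n. Since log_2(2) = 1 and f(n) = Θ(n^1), Case 2 applies. T(n) = O(n log n).

Answer: O(n log n)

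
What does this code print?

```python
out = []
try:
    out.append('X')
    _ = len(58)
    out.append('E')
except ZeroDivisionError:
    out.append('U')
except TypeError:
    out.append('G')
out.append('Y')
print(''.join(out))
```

Execution trace: 'X' (try body) → 'G' (except TypeError) → 'Y' (after the try/except). Output: XGY

Answer: XGY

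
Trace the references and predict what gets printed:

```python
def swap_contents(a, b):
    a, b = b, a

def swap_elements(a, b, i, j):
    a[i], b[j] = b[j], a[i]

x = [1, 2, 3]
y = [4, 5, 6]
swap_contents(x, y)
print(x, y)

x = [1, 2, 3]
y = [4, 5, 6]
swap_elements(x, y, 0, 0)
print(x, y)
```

Key concept: parameter rebinding vs mutation.
Step by step:
`x = [1, 2, 3]` → x = [1, 2, 3]
`y = [4, 5, 6]` → y = [4, 5, 6]
`swap_contents(x, y)` → no visible change to tracked variables
`print(x, y)` → prints [1, 2, 3] [4, 5, 6]
`x = [1, 2, 3]` → x = [1, 2, 3]
`y = [4, 5, 6]` → y = [4, 5, 6]
`swap_elements(x, y, 0, 0)` → x = [4, 2, 3]; y = [1, 5, 6]
`print(x, y)` → prints [4, 2, 3] [1, 5, 6]

Answer:
[1, 2, 3] [4, 5, 6]
[4, 2, 3] [1, 5, 6]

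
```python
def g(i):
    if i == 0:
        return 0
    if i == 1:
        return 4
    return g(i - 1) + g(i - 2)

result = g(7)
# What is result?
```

Build up from base cases: g(0)=0, g(1)=4, g(2)=4, g(3)=8, g(4)=12, g(5)=20, g(6)=32, ..., g(7)=52

Answer: 52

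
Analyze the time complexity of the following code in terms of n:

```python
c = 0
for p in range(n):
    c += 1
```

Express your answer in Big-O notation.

Each loop level contributes: n. Multiplying the contributions gives O(n).

Answer: O(n)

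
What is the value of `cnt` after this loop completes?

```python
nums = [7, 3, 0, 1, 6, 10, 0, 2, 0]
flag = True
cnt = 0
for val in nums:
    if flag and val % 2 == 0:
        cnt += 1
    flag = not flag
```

Count even values at even positions
`cnt` takes the values: 0 → 1 → 2 → 3 → 4

Answer: 4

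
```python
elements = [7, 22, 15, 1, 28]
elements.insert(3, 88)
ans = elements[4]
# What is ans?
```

Trace:
`elements = [7, 22, 15, 1, 28]` → elements = [7, 22, 15, 1, 28]
`elements.insert(3, 88)` → elements = [7, 22, 15, 88, 1, 28]
`ans = elements[4]` → ans = 1
So ans = 1

Answer: 1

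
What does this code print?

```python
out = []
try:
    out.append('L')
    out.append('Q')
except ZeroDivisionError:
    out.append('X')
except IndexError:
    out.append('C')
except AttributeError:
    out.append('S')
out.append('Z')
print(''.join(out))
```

Execution trace: 'L' (try body) → 'Q' (try body, no exception) → 'Z' (after the try/except). Output: LQZ

Answer: LQZ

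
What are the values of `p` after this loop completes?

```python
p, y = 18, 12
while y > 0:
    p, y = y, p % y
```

GCD of 18 and 12
`p` takes the values: 18 → 12 → 6

Answer: 6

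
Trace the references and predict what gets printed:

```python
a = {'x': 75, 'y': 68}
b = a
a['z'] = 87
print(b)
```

Key concept: dict aliasing.
Step by step:
`a = {'x': 75, 'y': 68}` → a = {'x': 75, 'y': 68}
`b = a` → b = {'x': 75, 'y': 68} (same object as a)
`a['z'] = 87` → a = {'x': 75, 'y': 68, 'z': 87} (same object as b); b = {'x': 75, 'y': 68, 'z': 87} (same object as a)
`print(b)` → prints {'x': 75, 'y': 68, 'z': 87}

Answer: {'x': 75, 'y': 68, 'z': 87}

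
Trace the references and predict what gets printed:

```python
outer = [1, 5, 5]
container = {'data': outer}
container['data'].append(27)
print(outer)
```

Key concept: dict holds reference to list.
Step by step:
`outer = [1, 5, 5]` → outer = [1, 5, 5]
`container = {'data': outer}` → container = {'data': [1, 5, 5]}
`container['data'].append(27)` → outer = [1, 5, 5, 27]; container = {'data': [1, 5, 5, 27]}
`print(outer)` → prints [1, 5, 5, 27]

Answer: [1, 5, 5, 27]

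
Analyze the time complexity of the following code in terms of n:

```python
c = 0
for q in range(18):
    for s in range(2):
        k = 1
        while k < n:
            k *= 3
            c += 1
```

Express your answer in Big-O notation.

Each loop level contributes: 1 × 1 × log n. Multiplying the contributions gives O(log n).

Answer: O(log n)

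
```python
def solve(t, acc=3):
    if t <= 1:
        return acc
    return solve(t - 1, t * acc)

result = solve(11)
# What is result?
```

Accumulator trace (n, acc): (11, 3) -> (10, 33) -> (9, 330) -> (8, 2970) -> (7, 23760) -> (6, 166320) -> (5, 997920) -> (4, 4989600) -> (3, 19958400) -> (2, 59875200) -> (1, 119750400) -> return 119750400

Answer: 119750400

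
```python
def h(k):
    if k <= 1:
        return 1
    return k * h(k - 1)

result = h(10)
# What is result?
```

h(10) = 10 * 9 * 8 * 7 * 6 * 5 * 4 * 3 * 2 * 1 = 3628800

Answer: 3628800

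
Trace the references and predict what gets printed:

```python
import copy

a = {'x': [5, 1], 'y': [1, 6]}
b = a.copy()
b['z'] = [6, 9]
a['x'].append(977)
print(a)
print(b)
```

Key concept: shallow copy of dict with mutable values.
Step by step:
`a = {'x': [5, 1], 'y': [1, 6]}` → a = {'x': [5, 1], 'y': [1, 6]}
`b = a.copy()` → b = {'x': [5, 1], 'y': [1, 6]}
`b['z'] = [6, 9]` → b = {'x': [5, 1], 'y': [1, 6], 'z': [6, 9]}
`a['x'].append(977)` → a = {'x': [5, 1, 977], 'y': [1, 6]}; b = {'x': [5, 1, 977], 'y': [1, 6], 'z': [6, 9]}
`print(a)` → prints {'x': [5, 1, 977], 'y': [1, 6]}
`print(b)` → prints {'x': [5, 1, 977], 'y': [1, 6], 'z': [6, 9]}

Answer:
{'x': [5, 1, 977], 'y': [1, 6]}
{'x': [5, 1, 977], 'y': [1, 6], 'z': [6, 9]}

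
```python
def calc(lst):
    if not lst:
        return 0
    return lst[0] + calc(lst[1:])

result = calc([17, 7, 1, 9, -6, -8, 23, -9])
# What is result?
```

17 + 7 + 1 + 9 + (-6) + (-8) + 23 + (-9) + 0 = 34

Answer: 34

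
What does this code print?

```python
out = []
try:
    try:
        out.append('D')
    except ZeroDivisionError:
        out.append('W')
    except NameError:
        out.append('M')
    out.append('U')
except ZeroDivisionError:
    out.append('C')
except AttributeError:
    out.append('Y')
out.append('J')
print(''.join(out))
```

Execution trace: 'D' (inner try body, no exception) → 'U' (try body, no exception) → 'J' (after the try/except). Output: DUJ

Answer: DUJ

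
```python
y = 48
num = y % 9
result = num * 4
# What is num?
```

Trace:
`y = 48` → y = 48
`num = y % 9` → num = 3
`result = num * 4` → result = 12
So num = 3

Answer: 3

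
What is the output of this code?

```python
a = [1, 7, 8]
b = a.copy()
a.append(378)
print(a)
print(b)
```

Key concept: list.copy() creates independent copy.
Step by step:
`a = [1, 7, 8]` → a = [1, 7, 8]
`b = a.copy()` → b = [1, 7, 8]
`a.append(378)` → a = [1, 7, 8, 378]
`print(a)` → prints [1, 7, 8, 378]
`print(b)` → prints [1, 7, 8]

Answer:
[1, 7, 8, 378]
[1, 7, 8]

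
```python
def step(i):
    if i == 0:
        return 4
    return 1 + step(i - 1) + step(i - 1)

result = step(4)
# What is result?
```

step(i) = 1 + 2·step(i-1), step(0)=4. Closed form: (4+1)·2^4 - 1 = 79.

Answer: 79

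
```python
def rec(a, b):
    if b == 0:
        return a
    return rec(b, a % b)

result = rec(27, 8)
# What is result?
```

rec(27, 8) -> rec(8, 3) -> rec(3, 2) -> rec(2, 1) -> rec(1, 0) -> 1

Answer: 1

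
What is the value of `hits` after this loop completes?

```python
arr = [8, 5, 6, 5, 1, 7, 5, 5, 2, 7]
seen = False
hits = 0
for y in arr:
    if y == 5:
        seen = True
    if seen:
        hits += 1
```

Count elements after first 5 in [8, 5, 6, 5, 1, 7, 5, 5, 2, 7]
`hits` takes the values: 0 → 1 → 2 → 3 → 4 → 5 → 6 → 7 → 8 → 9

Answer: 9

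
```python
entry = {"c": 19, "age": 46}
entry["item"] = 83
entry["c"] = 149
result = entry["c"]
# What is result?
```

Trace:
`entry = {"c": 19, "age": 46}` → entry = {'c': 19, 'age': 46}
`entry["item"] = 83` → entry = {'c': 19, 'age': 46, 'item': 83}
`entry["c"] = 149` → entry = {'c': 149, 'age': 46, 'item': 83}
`result = entry["c"]` → result = 149
So result = 149

Answer: 149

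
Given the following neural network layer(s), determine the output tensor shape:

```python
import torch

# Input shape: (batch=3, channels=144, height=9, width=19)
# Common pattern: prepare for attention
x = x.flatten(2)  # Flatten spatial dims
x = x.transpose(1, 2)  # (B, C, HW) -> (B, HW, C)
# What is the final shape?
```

Input: (3, 144, 9, 19) -> after flatten(2): (3, 144, 171) -> Output: (3, 171, 144)

Answer: (3, 171, 144)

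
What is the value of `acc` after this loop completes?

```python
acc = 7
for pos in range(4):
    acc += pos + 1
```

Start at 7, add 1 to 4 = 17
`acc` takes the values: 7 → 8 → 10 → 13 → 17

Answer: 17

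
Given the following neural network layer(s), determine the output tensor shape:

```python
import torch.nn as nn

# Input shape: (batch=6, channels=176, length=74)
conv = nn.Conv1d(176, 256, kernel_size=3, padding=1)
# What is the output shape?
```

Input: (6, 176, 74) -> Output: (6, 256, 74)

Answer: (6, 256, 74)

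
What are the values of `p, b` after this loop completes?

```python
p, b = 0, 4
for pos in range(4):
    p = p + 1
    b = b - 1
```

p goes 0→4, b goes 4→0
`p, b` takes the values: (0, 4) → (1, 4) → (1, 3) → (2, 3) → (2, 2) → (3, 2) → (3, 1) → (4, 1) → (4, 0)

Answer: 4, 0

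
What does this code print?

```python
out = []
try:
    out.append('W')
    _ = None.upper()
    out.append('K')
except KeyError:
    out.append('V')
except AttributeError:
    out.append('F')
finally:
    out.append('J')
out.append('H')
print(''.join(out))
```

Execution trace: 'W' (try body) → 'F' (except AttributeError) → 'J' (finally) → 'H' (after the try/except). Output: WFJH

Answer: WFJH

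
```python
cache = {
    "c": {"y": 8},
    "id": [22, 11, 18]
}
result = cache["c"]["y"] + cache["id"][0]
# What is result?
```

Trace:
`cache = { ...` → cache = {'c': {'y': 8}, 'id': [22, 11, 18]}
`result = cache["c"]["y"] + cache["id"][0]` → result = 30
So result = 30

Answer: 30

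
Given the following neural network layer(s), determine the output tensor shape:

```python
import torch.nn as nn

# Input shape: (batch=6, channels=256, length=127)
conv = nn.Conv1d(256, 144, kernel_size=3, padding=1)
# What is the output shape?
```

Input: (6, 256, 127) -> Output: (6, 144, 127)

Answer: (6, 144, 127)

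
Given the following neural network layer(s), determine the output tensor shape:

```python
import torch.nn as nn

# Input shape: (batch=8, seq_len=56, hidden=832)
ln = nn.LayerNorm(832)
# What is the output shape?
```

Input: (8, 56, 832) -> Output: (8, 56, 832)

Answer: (8, 56, 832)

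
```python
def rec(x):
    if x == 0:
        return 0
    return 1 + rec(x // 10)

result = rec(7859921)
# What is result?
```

Count of digits of 7859921: 7

Answer: 7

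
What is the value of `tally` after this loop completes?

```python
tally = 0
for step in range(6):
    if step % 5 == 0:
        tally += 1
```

Count numbers divisible by 5 in range(6)
`tally` takes the values: 0 → 1 → 2

Answer: 2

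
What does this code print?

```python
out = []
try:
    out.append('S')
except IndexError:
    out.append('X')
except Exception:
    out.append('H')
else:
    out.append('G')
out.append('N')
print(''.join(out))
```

Execution trace: 'S' (try body, no exception) → 'G' (else) → 'N' (after the try/except). Output: SGN

Answer: SGN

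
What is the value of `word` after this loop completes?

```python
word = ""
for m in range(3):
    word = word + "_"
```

Repeat '_' 3 times
`word` takes the values: "" → "_" → "__" → "___"

Answer: "___"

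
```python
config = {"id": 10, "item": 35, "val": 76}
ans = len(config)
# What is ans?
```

Trace:
`config = {"id": 10, "item": 35, "val": 76}` → config = {'id': 10, 'item': 35, 'val': 76}
`ans = len(config)` → ans = 3
So ans = 3

Answer: 3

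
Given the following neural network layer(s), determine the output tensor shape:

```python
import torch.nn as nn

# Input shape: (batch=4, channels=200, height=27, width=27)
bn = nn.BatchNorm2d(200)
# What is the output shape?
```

Input: (4, 200, 27, 27) -> Output: (4, 200, 27, 27)

Answer: (4, 200, 27, 27)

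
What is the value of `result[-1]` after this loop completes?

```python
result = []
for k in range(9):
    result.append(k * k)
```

Last element of squares 0 to 8
`result` takes the values: [] → [0] → [0, 1] → [0, 1, 4] → [0, 1, 4, 9] → [0, 1, 4, 9, 16] → [0, 1, 4, 9, 16, 25] → [0, 1, 4, 9, 16, 25, 36] → [0, 1, 4, 9, 16, 25, 36, 49] → [0, 1, 4, 9, 16, 25, 36, 49, 64]
So `result[-1]` = 64

Answer: 64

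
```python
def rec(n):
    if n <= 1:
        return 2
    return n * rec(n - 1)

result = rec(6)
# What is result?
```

rec(6) = 6 * 5 * 4 * 3 * 2 * 2 = 1440

Answer: 1440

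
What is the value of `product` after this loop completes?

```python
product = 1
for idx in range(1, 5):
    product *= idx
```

4! = 24
`product` takes the values: 1 → 2 → 6 → 24

Answer: 24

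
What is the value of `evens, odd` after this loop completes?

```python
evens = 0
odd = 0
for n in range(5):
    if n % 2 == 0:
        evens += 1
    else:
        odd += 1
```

Count evens and odds in range(5)
`evens, odd` takes the values: (0, 0) → (1, 0) → (1, 1) → (2, 1) → (2, 2) → (3, 2)

Answer: 3, 2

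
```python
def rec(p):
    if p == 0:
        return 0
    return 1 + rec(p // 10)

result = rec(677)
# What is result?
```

Count of digits of 677: 3

Answer: 3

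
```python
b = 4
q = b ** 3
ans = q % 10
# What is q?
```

Trace:
`b = 4` → b = 4
`q = b ** 3` → q = 64
`ans = q % 10` → ans = 4
So q = 64

Answer: 64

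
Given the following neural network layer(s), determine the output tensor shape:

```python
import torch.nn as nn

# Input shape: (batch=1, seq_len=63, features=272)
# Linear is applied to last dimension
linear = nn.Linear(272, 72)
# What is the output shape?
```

Input: (1, 63, 272) -> Output: (1, 63, 72)

Answer: (1, 63, 72)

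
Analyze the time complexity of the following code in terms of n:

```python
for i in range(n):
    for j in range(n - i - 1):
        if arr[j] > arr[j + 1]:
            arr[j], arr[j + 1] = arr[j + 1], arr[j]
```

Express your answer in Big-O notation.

This is Bubble sort. Time complexity: O(n²).

Answer: O(n²)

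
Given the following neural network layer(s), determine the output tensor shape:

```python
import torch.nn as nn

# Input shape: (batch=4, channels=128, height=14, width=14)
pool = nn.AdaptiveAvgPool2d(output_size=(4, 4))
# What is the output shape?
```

Input: (4, 128, 14, 14) -> Output: (4, 128, 4, 4)

Answer: (4, 128, 4, 4)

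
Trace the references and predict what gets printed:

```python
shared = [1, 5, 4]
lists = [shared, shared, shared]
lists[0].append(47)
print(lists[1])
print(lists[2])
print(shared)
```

Key concept: list of same reference.
Step by step:
`shared = [1, 5, 4]` → shared = [1, 5, 4]
`lists = [shared, shared, shared]` → lists = [[1, 5, 4], [1, 5, 4], [1, 5, 4]]
`lists[0].append(47)` → shared = [1, 5, 4, 47]; lists = [[1, 5, 4, 47], [1, 5, 4, 47], [1, 5, 4, 47]]
`print(lists[1])` → prints [1, 5, 4, 47]
`print(lists[2])` → prints [1, 5, 4, 47]
`print(shared)` → prints [1, 5, 4, 47]

Answer:
[1, 5, 4, 47]
[1, 5, 4, 47]
[1, 5, 4, 47]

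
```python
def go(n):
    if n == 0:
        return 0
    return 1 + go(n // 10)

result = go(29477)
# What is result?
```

Count of digits of 29477: 5

Answer: 5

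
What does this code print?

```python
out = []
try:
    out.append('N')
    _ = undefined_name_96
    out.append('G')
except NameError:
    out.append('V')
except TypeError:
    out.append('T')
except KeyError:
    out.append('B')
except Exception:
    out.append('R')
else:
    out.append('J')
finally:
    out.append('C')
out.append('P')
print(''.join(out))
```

Execution trace: 'N' (try body) → 'V' (except NameError) → 'C' (finally) → 'P' (after the try/except). Output: NVCP

Answer: NVCP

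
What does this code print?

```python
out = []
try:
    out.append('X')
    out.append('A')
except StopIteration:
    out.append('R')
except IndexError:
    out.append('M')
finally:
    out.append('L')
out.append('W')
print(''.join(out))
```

Execution trace: 'X' (try body) → 'A' (try body, no exception) → 'L' (finally) → 'W' (after the try/except). Output: XALW

Answer: XALW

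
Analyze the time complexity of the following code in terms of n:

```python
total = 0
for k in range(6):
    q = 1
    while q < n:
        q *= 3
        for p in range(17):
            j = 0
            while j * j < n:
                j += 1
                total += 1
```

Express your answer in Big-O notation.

Each loop level contributes: 1 × log n × 1 × √n. Multiplying the contributions gives O(√n log n).

Answer: O(√n log n)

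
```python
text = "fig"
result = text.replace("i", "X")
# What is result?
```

Trace:
`text = "fig"` → text = 'fig'
`result = text.replace("i", "X")` → result = 'fXg'
So result = 'fXg'

Answer: 'fXg'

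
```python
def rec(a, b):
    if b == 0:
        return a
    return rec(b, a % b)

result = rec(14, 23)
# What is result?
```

rec(14, 23) -> rec(23, 14) -> rec(14, 9) -> rec(9, 5) -> rec(5, 4) -> rec(4, 1) -> rec(1, 0) -> 1

Answer: 1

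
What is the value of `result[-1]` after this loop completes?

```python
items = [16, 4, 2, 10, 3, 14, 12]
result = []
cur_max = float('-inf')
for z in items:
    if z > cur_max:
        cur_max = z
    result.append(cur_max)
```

Running max ends at 16
`result` takes the values: [] → [16] → [16, 16] → [16, 16, 16] → [16, 16, 16, 16] → [16, 16, 16, 16, 16] → [16, 16, 16, 16, 16, 16] → [16, 16, 16, 16, 16, 16, 16]
So `result[-1]` = 16

Answer: 16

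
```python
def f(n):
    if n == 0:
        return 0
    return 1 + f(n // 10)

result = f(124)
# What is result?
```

Count of digits of 124: 3

Answer: 3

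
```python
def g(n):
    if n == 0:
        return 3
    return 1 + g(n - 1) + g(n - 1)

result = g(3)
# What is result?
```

g(n) = 1 + 2·g(n-1), g(0)=3. Closed form: (3+1)·2^3 - 1 = 31.

Answer: 31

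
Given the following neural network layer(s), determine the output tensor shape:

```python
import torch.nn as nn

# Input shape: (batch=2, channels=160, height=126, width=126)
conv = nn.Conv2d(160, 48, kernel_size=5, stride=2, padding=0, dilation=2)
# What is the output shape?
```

Input: (2, 160, 126, 126) -> Output: (2, 48, 59, 59)

Answer: (2, 48, 59, 59)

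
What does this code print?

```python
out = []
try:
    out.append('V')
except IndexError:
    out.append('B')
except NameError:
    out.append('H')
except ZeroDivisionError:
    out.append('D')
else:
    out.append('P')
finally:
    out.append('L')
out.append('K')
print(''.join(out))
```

Execution trace: 'V' (try body, no exception) → 'P' (else) → 'L' (finally) → 'K' (after the try/except). Output: VPLK

Answer: VPLK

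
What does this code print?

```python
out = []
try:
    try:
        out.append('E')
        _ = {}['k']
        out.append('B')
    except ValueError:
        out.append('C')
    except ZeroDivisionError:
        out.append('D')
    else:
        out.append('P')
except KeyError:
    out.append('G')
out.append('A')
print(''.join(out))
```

Execution trace: 'E' (try body) → 'G' (outer except KeyError) → 'A' (after the try/except). Output: EGA

Answer: EGA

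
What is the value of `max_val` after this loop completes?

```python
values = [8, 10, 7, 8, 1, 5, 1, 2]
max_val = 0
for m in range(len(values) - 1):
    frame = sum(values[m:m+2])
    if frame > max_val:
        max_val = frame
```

Max sum of 2-element window in [8, 10, 7, 8, 1, 5, 1, 2]
`max_val` takes the values: 0 → 18

Answer: 18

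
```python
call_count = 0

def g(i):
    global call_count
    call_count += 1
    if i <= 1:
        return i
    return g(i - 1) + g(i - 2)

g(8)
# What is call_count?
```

Calls(i) = 1 + Calls(i-1) + Calls(i-2); Calls(0)=Calls(1)=1. For i=8 this gives 67.

Answer: 67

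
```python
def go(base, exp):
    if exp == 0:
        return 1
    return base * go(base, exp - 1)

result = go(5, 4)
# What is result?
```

go(5, 4) = 5 * 5 * 5 * 5 = 625

Answer: 625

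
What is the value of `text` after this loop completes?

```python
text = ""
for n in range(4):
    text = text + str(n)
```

Concatenate digits 0 to 3
`text` takes the values: "" → "0" → "01" → "012" → "0123"

Answer: "0123"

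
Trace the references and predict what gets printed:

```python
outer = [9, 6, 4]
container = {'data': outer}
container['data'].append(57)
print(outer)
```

Key concept: dict holds reference to list.
Step by step:
`outer = [9, 6, 4]` → outer = [9, 6, 4]
`container = {'data': outer}` → container = {'data': [9, 6, 4]}
`container['data'].append(57)` → outer = [9, 6, 4, 57]; container = {'data': [9, 6, 4, 57]}
`print(outer)` → prints [9, 6, 4, 57]

Answer: [9, 6, 4, 57]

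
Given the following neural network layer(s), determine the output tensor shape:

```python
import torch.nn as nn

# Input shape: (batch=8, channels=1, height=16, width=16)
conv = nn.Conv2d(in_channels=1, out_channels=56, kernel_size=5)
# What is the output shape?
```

Input: (8, 1, 16, 16) -> Output: (8, 56, 12, 12)

Answer: (8, 56, 12, 12)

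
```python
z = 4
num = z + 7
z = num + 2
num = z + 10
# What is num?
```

Trace:
`z = 4` → z = 4
`num = z + 7` → num = 11
`z = num + 2` → z = 13
`num = z + 10` → num = 23
So num = 23

Answer: 23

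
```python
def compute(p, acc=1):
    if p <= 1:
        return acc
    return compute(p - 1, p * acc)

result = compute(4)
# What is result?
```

Accumulator trace (n, acc): (4, 1) -> (3, 4) -> (2, 12) -> (1, 24) -> return 24

Answer: 24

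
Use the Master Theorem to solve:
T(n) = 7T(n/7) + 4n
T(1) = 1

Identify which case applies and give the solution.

a=7, b=7, f(n)=4n. log_7(7) = 1. Since c=1 = 1, Case 2 applies: T(n) = Θ(n^log_b(a) · log n) = O(n log n).

Answer: O(n log n) - Case 2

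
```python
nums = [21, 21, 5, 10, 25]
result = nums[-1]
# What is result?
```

Trace:
`nums = [21, 21, 5, 10, 25]` → nums = [21, 21, 5, 10, 25]
`result = nums[-1]` → result = 25
So result = 25

Answer: 25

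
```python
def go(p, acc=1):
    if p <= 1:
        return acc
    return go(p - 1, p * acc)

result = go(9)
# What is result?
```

Accumulator trace (n, acc): (9, 1) -> (8, 9) -> (7, 72) -> (6, 504) -> (5, 3024) -> (4, 15120) -> (3, 60480) -> (2, 181440) -> (1, 362880) -> return 362880

Answer: 362880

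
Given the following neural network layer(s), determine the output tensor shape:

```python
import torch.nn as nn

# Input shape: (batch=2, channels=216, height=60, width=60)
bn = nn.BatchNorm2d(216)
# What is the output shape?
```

Input: (2, 216, 60, 60) -> Output: (2, 216, 60, 60)

Answer: (2, 216, 60, 60)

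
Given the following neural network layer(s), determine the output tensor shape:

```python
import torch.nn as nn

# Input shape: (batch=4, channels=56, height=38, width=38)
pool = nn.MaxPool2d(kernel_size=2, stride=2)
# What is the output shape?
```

Input: (4, 56, 38, 38) -> Output: (4, 56, 19, 19)

Answer: (4, 56, 19, 19)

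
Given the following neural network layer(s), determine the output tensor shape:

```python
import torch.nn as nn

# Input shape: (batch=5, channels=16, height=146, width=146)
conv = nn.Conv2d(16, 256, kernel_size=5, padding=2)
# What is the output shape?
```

Input: (5, 16, 146, 146) -> Output: (5, 256, 146, 146)

Answer: (5, 256, 146, 146)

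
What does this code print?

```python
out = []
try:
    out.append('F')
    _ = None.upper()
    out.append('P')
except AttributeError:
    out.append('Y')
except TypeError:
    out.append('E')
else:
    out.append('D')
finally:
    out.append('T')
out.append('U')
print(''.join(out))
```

Execution trace: 'F' (try body) → 'Y' (except AttributeError) → 'T' (finally) → 'U' (after the try/except). Output: FYTU

Answer: FYTU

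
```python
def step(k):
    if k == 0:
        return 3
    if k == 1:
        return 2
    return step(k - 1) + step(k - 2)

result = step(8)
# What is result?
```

Build up from base cases: step(0)=3, step(1)=2, step(2)=5, step(3)=7, step(4)=12, step(5)=19, step(6)=31, ..., step(8)=81

Answer: 81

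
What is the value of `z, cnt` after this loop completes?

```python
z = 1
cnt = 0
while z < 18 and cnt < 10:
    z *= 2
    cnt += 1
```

Double until >= 18 or 10 iterations
`z, cnt` takes the values: (1, 0) → (2, 0) → (2, 1) → (4, 1) → (4, 2) → (8, 2) → (8, 3) → (16, 3) → (16, 4) → (32, 4) → (32, 5)

Answer: 32, 5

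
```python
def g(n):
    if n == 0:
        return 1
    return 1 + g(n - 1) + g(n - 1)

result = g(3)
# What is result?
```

g(n) = 1 + 2·g(n-1), g(0)=1. Closed form: (1+1)·2^3 - 1 = 15.

Answer: 15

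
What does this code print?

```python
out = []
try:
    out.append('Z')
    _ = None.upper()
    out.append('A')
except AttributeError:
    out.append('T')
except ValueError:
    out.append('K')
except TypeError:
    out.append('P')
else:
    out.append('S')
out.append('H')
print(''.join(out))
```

Execution trace: 'Z' (try body) → 'T' (except AttributeError) → 'H' (after the try/except). Output: ZTH

Answer: ZTH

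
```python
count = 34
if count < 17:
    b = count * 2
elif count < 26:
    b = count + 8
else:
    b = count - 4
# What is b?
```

Trace:
`count = 34` → count = 34
`if count < 17: ...` → count < 17 is False, count < 26 is False, take else branch → b = 30
So b = 30

Answer: 30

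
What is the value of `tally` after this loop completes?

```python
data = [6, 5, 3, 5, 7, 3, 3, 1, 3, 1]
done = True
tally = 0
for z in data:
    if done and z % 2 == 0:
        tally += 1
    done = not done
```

Count even values at even positions
`tally` takes the values: 0 → 1

Answer: 1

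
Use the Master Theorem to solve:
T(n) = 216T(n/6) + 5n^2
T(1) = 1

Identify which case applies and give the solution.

a=216, b=6, f(n)=5n^2. log_6(216) = 3. Since c=2 < 3, Case 1 applies: T(n) = Θ(n^log_b(a)) = O(n^3).

Answer: O(n^3) - Case 1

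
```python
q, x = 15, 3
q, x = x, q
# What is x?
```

Trace:
`q, x = 15, 3` → q = 15; x = 3
`q, x = x, q` → q = 3; x = 15
So x = 15

Answer: 15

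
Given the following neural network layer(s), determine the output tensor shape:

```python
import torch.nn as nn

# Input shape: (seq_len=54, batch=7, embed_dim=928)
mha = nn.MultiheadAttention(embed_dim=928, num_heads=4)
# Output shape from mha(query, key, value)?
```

Input: (54, 7, 928) -> Output: (54, 7, 928)

Answer: (54, 7, 928)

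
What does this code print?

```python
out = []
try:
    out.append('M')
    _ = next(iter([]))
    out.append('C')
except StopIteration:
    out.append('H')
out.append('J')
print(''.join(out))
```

Execution trace: 'M' (try body) → 'H' (except StopIteration) → 'J' (after the try/except). Output: MHJ

Answer: MHJ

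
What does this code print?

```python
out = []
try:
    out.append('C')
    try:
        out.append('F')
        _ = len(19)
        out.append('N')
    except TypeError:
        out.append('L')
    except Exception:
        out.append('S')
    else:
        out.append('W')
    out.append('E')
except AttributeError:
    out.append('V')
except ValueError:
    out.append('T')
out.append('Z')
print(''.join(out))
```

Execution trace: 'C' (try body) → 'F' (inner try body) → 'L' (inner except TypeError) → 'E' (try body, no exception) → 'Z' (after the try/except). Output: CFLEZ

Answer: CFLEZ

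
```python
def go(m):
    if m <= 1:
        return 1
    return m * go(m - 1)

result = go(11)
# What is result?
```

go(11) = 11 * 10 * 9 * 8 * 7 * 6 * 5 * 4 * 3 * 2 * 1 = 39916800

Answer: 39916800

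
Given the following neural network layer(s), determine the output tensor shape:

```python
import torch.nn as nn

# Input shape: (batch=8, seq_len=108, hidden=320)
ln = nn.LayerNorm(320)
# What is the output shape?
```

Input: (8, 108, 320) -> Output: (8, 108, 320)

Answer: (8, 108, 320)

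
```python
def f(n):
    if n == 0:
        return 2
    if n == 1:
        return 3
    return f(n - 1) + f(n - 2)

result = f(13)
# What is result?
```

Build up from base cases: f(0)=2, f(1)=3, f(2)=5, f(3)=8, f(4)=13, f(5)=21, f(6)=34, ..., f(13)=987

Answer: 987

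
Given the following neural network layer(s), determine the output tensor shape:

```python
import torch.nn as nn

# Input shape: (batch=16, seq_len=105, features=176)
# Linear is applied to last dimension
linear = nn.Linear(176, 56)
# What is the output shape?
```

Input: (16, 105, 176) -> Output: (16, 105, 56)

Answer: (16, 105, 56)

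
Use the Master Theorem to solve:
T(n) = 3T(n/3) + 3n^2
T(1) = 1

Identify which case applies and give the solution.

a=3, b=3, f(n)=3n^2. log_3(3) = 1. Since c=2 > 1 and the regularity condition holds (3(n/3)^2 = (3/3^2)n^2 with 3/3^2 < 1), Case 3 applies: T(n) = Θ(f(n)) = O(n^2).

Answer: O(n^2) - Case 3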